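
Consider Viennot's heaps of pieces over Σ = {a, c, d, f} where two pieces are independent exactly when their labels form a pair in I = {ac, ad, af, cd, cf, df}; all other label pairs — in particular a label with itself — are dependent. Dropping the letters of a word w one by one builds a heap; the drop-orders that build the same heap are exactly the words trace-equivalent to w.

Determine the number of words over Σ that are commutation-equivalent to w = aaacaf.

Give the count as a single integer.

30

drop 0:a onto floor
drop 1:a onto {0:a}
drop 2:a onto {1:a}
drop 3:c onto floor
drop 4:a onto {2:a}
drop 5:f onto floor
ground layer = {0:a, 3:c, 5:f}
drop-orders for the pieces not yet dropped (sum over which currently-grounded one goes next):
  1 to go: {3} 1  {4} 1  {5} 1
  2 to go: {2,4} 1  {3,4} 2  {3,5} 2  {4,5} 2
  3 to go: {1,2,4} 1  {2,3,4} 3  {2,4,5} 3  {3,4,5} 6
  4 to go: {0,1,2,4} 1  {1,2,3,4} 4  {1,2,4,5} 4  {2,3,4,5} 12
  if 0:a drops first: 20 orders
  if 3:c drops first: 5 orders
  if 5:f drops first: 5 orders
heap linearizations: 30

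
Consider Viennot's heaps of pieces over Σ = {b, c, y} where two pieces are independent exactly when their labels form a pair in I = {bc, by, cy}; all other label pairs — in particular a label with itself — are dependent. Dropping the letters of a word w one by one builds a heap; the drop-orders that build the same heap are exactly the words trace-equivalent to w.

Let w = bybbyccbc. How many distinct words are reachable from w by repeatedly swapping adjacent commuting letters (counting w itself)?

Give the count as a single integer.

1260

piece 0:b — minimal
piece 1:y — minimal
piece 2:b rests on {0:b}
piece 3:b rests on {2:b}
piece 4:y rests on {1:y}
piece 5:c — minimal
piece 6:c rests on {5:c}
piece 7:b rests on {3:b}
piece 8:c rests on {6:c}
minimal pieces: {0:b, 1:y, 5:c}
ways to finish when only these pieces remain (= sum over removing one remaining piece with nothing left below it):
  1 left: {4}→1  {7}→1  {8}→1
  2 left: {1,4}→1  {3,7}→1  {4,7}→2  {4,8}→2  {6,8}→1  {7,8}→2
  3 left: {1,4,7}→3  {1,4,8}→3  {2,3,7}→1  {3,4,7}→3  {3,7,8}→3  {4,6,8}→3  {4,7,8}→6  {5,6,8}→1  {6,7,8}→3
  4 left: {0,2,3,7}→1  {1,3,4,7}→6  {1,4,6,8}→6  {1,4,7,8}→12  {2,3,4,7}→4  {2,3,7,8}→4  {3,4,7,8}→12  {3,6,7,8}→6  {4,5,6,8}→4  {4,6,7,8}→12  {5,6,7,8}→4
  5 left: {0,2,3,4,7}→5  {0,2,3,7,8}→5  {1,2,3,4,7}→10  {1,3,4,7,8}→30  {1,4,5,6,8}→10  {1,4,6,7,8}→30  {2,3,4,7,8}→20  {2,3,6,7,8}→10  {3,4,6,7,8}→30  {3,5,6,7,8}→10  {4,5,6,7,8}→20
  6 left: {0,1,2,3,4,7}→15  {0,2,3,4,7,8}→30  {0,2,3,6,7,8}→15  {1,2,3,4,7,8}→60  {1,3,4,6,7,8}→90  {1,4,5,6,7,8}→60  {2,3,4,6,7,8}→60  {2,3,5,6,7,8}→20  {3,4,5,6,7,8}→60
  7 left: {0,1,2,3,4,7,8}→105  {0,2,3,4,6,7,8}→105  {0,2,3,5,6,7,8}→35  {1,2,3,4,6,7,8}→210  {1,3,4,5,6,7,8}→210  {2,3,4,5,6,7,8}→140
  placing 0:b first → 560 extensions
  placing 1:y first → 280 extensions
  placing 5:c first → 420 extensions
total linear extensions = 1260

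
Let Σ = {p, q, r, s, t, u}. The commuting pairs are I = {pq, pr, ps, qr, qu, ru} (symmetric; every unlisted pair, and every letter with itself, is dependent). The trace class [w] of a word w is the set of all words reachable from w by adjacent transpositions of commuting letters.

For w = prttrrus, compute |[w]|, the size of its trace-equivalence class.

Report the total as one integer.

#0=p has no predecessor
#1=r has no predecessor
#2=t depends on [0:p, 1:r]
#3=t depends on [2:t]
#4=r depends on [3:t]
#5=r depends on [4:r]
#6=u depends on [3:t]
#7=s depends on [5:r, 6:u]
sources: [0:p, 1:r]
N(rest) = Σ N(rest − s) over sources s of rest; N(one piece) = 1:
  size 1 → [7]=1
  size 2 → [5,7]=1  [6,7]=1
  size 3 → [4,5,7]=1  [5,6,7]=2
  size 4 → [4,5,6,7]=3
  size 5 → [3,4,5,6,7]=3
  size 6 → [2,3,4,5,6,7]=3
  first=0(p) contributes 3
  first=1(r) contributes 3
|[w]| = 6

6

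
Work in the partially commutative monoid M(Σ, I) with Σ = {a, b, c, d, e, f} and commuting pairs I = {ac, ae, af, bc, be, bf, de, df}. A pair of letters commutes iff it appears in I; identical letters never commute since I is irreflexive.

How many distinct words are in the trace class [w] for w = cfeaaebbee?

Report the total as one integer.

210

piece 0:c — minimal
piece 1:f rests on {0:c}
piece 2:e rests on {1:f}
piece 3:a — minimal
piece 4:a rests on {3:a}
piece 5:e rests on {2:e}
piece 6:b rests on {4:a}
piece 7:b rests on {6:b}
piece 8:e rests on {5:e}
piece 9:e rests on {8:e}
minimal pieces: {0:c, 3:a}
ways to finish when only these pieces remain (= sum over removing one remaining piece with nothing left below it):
  1 left: {7}→1  {9}→1
  2 left: {6,7}→1  {7,9}→2  {8,9}→1
  3 left: {4,6,7}→1  {5,8,9}→1  {6,7,9}→3  {7,8,9}→3
  4 left: {2,5,8,9}→1  {3,4,6,7}→1  {4,6,7,9}→4  {5,7,8,9}→4  {6,7,8,9}→6
  5 left: {1,2,5,8,9}→1  {2,5,7,8,9}→5  {3,4,6,7,9}→5  {4,6,7,8,9}→10  {5,6,7,8,9}→10
  6 left: {0,1,2,5,8,9}→1  {1,2,5,7,8,9}→6  {2,5,6,7,8,9}→15  {3,4,6,7,8,9}→15  {4,5,6,7,8,9}→20
  7 left: {0,1,2,5,7,8,9}→7  {1,2,5,6,7,8,9}→21  {2,4,5,6,7,8,9}→35  {3,4,5,6,7,8,9}→35
  8 left: {0,1,2,5,6,7,8,9}→28  {1,2,4,5,6,7,8,9}→56  {2,3,4,5,6,7,8,9}→70
  placing 0:c first → 126 extensions
  placing 3:a first → 84 extensions
total linear extensions = 210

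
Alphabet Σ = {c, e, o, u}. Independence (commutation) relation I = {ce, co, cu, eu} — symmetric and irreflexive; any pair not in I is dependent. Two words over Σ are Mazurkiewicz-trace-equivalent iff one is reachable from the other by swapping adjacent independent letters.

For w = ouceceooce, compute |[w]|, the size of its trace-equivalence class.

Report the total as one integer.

360

0(o) covers ∅
1(u) covers 0:o
2(c) covers ∅
3(e) covers 0:o
4(c) covers 2:c
5(e) covers 3:e
6(o) covers 1:u, 5:e
7(o) covers 6:o
8(c) covers 4:c
9(e) covers 7:o
floor of heap: 0:o, 2:c
completions by unplaced set U, small U first (add the entries for U minus each lowest piece of U):
  |U|=1: {8}:1  {9}:1
  |U|=2: {4,8}:1  {7,9}:1  {8,9}:2
  |U|=3: {2,4,8}:1  {4,8,9}:3  {6,7,9}:1  {7,8,9}:3
  |U|=4: {1,6,7,9}:1  {2,4,8,9}:4  {4,7,8,9}:6  {5,6,7,9}:1  {6,7,8,9}:4
  |U|=5: {1,5,6,7,9}:2  {1,6,7,8,9}:5  {2,4,7,8,9}:10  {3,5,6,7,9}:1  {4,6,7,8,9}:10  {5,6,7,8,9}:5
  |U|=6: {1,3,5,6,7,9}:3  {1,4,6,7,8,9}:15  {1,5,6,7,8,9}:12  {2,4,6,7,8,9}:20  {3,5,6,7,8,9}:6  {4,5,6,7,8,9}:15
  |U|=7: {0,1,3,5,6,7,9}:3  {1,2,4,6,7,8,9}:35  {1,3,5,6,7,8,9}:21  {1,4,5,6,7,8,9}:42  {2,4,5,6,7,8,9}:35  {3,4,5,6,7,8,9}:21
  |U|=8: {0,1,3,5,6,7,8,9}:24  {1,2,4,5,6,7,8,9}:112  {1,3,4,5,6,7,8,9}:84  {2,3,4,5,6,7,8,9}:56
  start at 0(o): 252
  start at 2(c): 108
sum over floor = 360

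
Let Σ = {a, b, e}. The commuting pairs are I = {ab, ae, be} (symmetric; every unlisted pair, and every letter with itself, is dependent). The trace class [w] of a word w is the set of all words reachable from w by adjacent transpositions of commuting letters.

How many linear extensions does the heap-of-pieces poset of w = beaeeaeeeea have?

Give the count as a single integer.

drop 0:b onto floor
drop 1:e onto floor
drop 2:a onto floor
drop 3:e onto {1:e}
drop 4:e onto {3:e}
drop 5:a onto {2:a}
drop 6:e onto {4:e}
drop 7:e onto {6:e}
drop 8:e onto {7:e}
drop 9:e onto {8:e}
drop 10:a onto {5:a}
ground layer = {0:b, 1:e, 2:a}
drop-orders for the pieces not yet dropped (sum over which currently-grounded one goes next):
  1 to go: {0} 1  {9} 1  {10} 1
  2 to go: {0,9} 2  {0,10} 2  {5,10} 1  {8,9} 1  {9,10} 2
  3 to go: {0,5,10} 3  {0,8,9} 3  {0,9,10} 6  {2,5,10} 1  {5,9,10} 3  {7,8,9} 1  {8,9,10} 3
  4 to go: {0,2,5,10} 4  {0,5,9,10} 12  {0,7,8,9} 4  {0,8,9,10} 12  {2,5,9,10} 4  {5,8,9,10} 6  {6,7,8,9} 1  {7,8,9,10} 4
  5 to go: {0,2,5,9,10} 20  {0,5,8,9,10} 30  {0,6,7,8,9} 5  {0,7,8,9,10} 20  {2,5,8,9,10} 10  {4,6,7,8,9} 1  {5,7,8,9,10} 10  {6,7,8,9,10} 5
  6 to go: {0,2,5,8,9,10} 60  {0,4,6,7,8,9} 6  {0,5,7,8,9,10} 60  {0,6,7,8,9,10} 30  {2,5,7,8,9,10} 20  {3,4,6,7,8,9} 1  {4,6,7,8,9,10} 6  {5,6,7,8,9,10} 15
  7 to go: {0,2,5,7,8,9,10} 140  {0,3,4,6,7,8,9} 7  {0,4,6,7,8,9,10} 42  {0,5,6,7,8,9,10} 105  {1,3,4,6,7,8,9} 1  {2,5,6,7,8,9,10} 35  {3,4,6,7,8,9,10} 7  {4,5,6,7,8,9,10} 21
  8 to go: {0,1,3,4,6,7,8,9} 8  {0,2,5,6,7,8,9,10} 280  {0,3,4,6,7,8,9,10} 56  {0,4,5,6,7,8,9,10} 168  {1,3,4,6,7,8,9,10} 8  {2,4,5,6,7,8,9,10} 56  {3,4,5,6,7,8,9,10} 28
  9 to go: {0,1,3,4,6,7,8,9,10} 72  {0,2,4,5,6,7,8,9,10} 504  {0,3,4,5,6,7,8,9,10} 252  {1,3,4,5,6,7,8,9,10} 36  {2,3,4,5,6,7,8,9,10} 84
  if 0:b drops first: 120 orders
  if 1:e drops first: 840 orders
  if 2:a drops first: 360 orders
heap linearizations: 1320

1320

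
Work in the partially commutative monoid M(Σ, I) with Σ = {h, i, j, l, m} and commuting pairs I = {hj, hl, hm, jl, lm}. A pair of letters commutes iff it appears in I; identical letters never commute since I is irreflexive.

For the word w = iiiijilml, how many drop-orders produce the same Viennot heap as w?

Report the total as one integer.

3

drop 0:i onto floor
drop 1:i onto {0:i}
drop 2:i onto {1:i}
drop 3:i onto {2:i}
drop 4:j onto {3:i}
drop 5:i onto {4:j}
drop 6:l onto {5:i}
drop 7:m onto {5:i}
drop 8:l onto {6:l}
ground layer = {0:i}
drop-orders for the pieces not yet dropped (sum over which currently-grounded one goes next):
  1 to go: {7} 1  {8} 1
  2 to go: {6,8} 1  {7,8} 2
  3 to go: {6,7,8} 3
  4 to go: {5,6,7,8} 3
  5 to go: {4,5,6,7,8} 3
  6 to go: {3,4,5,6,7,8} 3
  7 to go: {2,3,4,5,6,7,8} 3
  if 0:i drops first: 3 orders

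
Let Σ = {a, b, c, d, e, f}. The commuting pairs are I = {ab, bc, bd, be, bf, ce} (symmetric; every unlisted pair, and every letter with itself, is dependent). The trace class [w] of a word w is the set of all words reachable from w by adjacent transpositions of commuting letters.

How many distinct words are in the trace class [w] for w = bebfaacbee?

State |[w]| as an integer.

0(b) covers ∅
1(e) covers ∅
2(b) covers 0:b
3(f) covers 1:e
4(a) covers 3:f
5(a) covers 4:a
6(c) covers 5:a
7(b) covers 2:b
8(e) covers 5:a
9(e) covers 8:e
floor of heap: 0:b, 1:e
completions by unplaced set U, small U first (add the entries for U minus each lowest piece of U):
  |U|=1: {6}:1  {7}:1  {9}:1
  |U|=2: {2,7}:1  {6,7}:2  {6,9}:2  {7,9}:2  {8,9}:1
  |U|=3: {0,2,7}:1  {2,6,7}:3  {2,7,9}:3  {6,7,9}:6  {6,8,9}:3  {7,8,9}:3
  |U|=4: {0,2,6,7}:4  {0,2,7,9}:4  {2,6,7,9}:12  {2,7,8,9}:6  {5,6,8,9}:3  {6,7,8,9}:12
  |U|=5: {0,2,6,7,9}:20  {0,2,7,8,9}:10  {2,6,7,8,9}:30  {4,5,6,8,9}:3  {5,6,7,8,9}:15
  |U|=6: {0,2,6,7,8,9}:60  {2,5,6,7,8,9}:45  {3,4,5,6,8,9}:3  {4,5,6,7,8,9}:18
  |U|=7: {0,2,5,6,7,8,9}:105  {1,3,4,5,6,8,9}:3  {2,4,5,6,7,8,9}:63  {3,4,5,6,7,8,9}:21
  |U|=8: {0,2,4,5,6,7,8,9}:168  {1,3,4,5,6,7,8,9}:24  {2,3,4,5,6,7,8,9}:84
  start at 0(b): 108
  start at 1(e): 252
sum over floor = 360

360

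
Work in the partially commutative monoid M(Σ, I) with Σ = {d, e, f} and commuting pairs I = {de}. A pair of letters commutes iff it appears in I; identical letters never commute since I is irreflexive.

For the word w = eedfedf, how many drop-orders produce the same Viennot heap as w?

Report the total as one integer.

piece 0:e — minimal
piece 1:e rests on {0:e}
piece 2:d — minimal
piece 3:f rests on {1:e, 2:d}
piece 4:e rests on {3:f}
piece 5:d rests on {3:f}
piece 6:f rests on {4:e, 5:d}
minimal pieces: {0:e, 2:d}
ways to finish when only these pieces remain (= sum over removing one remaining piece with nothing left below it):
  1 left: {6}→1
  2 left: {4,6}→1  {5,6}→1
  3 left: {4,5,6}→2
  4 left: {3,4,5,6}→2
  5 left: {1,3,4,5,6}→2  {2,3,4,5,6}→2
  placing 0:e first → 4 extensions
  placing 2:d first → 2 extensions
total linear extensions = 6

6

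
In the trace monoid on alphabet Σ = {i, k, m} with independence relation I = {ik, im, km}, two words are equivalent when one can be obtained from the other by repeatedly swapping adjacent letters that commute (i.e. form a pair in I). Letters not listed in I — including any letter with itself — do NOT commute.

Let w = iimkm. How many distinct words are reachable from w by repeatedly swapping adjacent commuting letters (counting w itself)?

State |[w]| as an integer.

#0=i has no predecessor
#1=i depends on [0:i]
#2=m has no predecessor
#3=k has no predecessor
#4=m depends on [2:m]
sources: [0:i, 2:m, 3:k]
N(rest) = Σ N(rest − s) over sources s of rest; N(one piece) = 1:
  size 1 → [1]=1  [3]=1  [4]=1
  size 2 → [0,1]=1  [1,3]=2  [1,4]=2  [2,4]=1  [3,4]=2
  size 3 → [0,1,3]=3  [0,1,4]=3  [1,2,4]=3  [1,3,4]=6  [2,3,4]=3
  first=0(i) contributes 12
  first=2(m) contributes 12
  first=3(k) contributes 6
|[w]| = 30

30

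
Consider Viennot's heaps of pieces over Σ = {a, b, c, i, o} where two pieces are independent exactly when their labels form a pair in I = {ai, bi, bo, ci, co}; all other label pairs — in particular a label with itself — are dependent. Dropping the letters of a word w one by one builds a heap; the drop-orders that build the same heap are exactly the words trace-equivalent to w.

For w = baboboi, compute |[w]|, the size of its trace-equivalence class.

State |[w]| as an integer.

drop 0:b onto floor
drop 1:a onto {0:b}
drop 2:b onto {1:a}
drop 3:o onto {1:a}
drop 4:b onto {2:b}
drop 5:o onto {3:o}
drop 6:i onto {5:o}
ground layer = {0:b}
drop-orders for the pieces not yet dropped (sum over which currently-grounded one goes next):
  1 to go: {4} 1  {6} 1
  2 to go: {2,4} 1  {4,6} 2  {5,6} 1
  3 to go: {2,4,6} 3  {3,5,6} 1  {4,5,6} 3
  4 to go: {2,4,5,6} 6  {3,4,5,6} 4
  5 to go: {2,3,4,5,6} 10
  if 0:b drops first: 10 orders

10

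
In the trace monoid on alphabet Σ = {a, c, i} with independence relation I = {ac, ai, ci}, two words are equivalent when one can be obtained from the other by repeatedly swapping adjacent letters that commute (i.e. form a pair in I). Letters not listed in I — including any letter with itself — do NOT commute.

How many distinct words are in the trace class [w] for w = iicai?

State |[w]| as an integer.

20

piece 0:i — minimal
piece 1:i rests on {0:i}
piece 2:c — minimal
piece 3:a — minimal
piece 4:i rests on {1:i}
minimal pieces: {0:i, 2:c, 3:a}
ways to finish when only these pieces remain (= sum over removing one remaining piece with nothing left below it):
  1 left: {2}→1  {3}→1  {4}→1
  2 left: {1,4}→1  {2,3}→2  {2,4}→2  {3,4}→2
  3 left: {0,1,4}→1  {1,2,4}→3  {1,3,4}→3  {2,3,4}→6
  placing 0:i first → 12 extensions
  placing 2:c first → 4 extensions
  placing 3:a first → 4 extensions
total linear extensions = 20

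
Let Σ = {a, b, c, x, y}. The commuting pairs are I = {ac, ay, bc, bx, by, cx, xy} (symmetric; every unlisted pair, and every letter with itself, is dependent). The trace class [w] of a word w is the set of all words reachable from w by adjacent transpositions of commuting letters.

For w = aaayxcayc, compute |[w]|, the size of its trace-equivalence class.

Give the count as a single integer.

126

#0=a has no predecessor
#1=a depends on [0:a]
#2=a depends on [1:a]
#3=y has no predecessor
#4=x depends on [2:a]
#5=c depends on [3:y]
#6=a depends on [4:x]
#7=y depends on [5:c]
#8=c depends on [7:y]
sources: [0:a, 3:y]
N(rest) = Σ N(rest − s) over sources s of rest; N(one piece) = 1:
  size 1 → [6]=1  [8]=1
  size 2 → [4,6]=1  [6,8]=2  [7,8]=1
  size 3 → [2,4,6]=1  [4,6,8]=3  [5,7,8]=1  [6,7,8]=3
  size 4 → [1,2,4,6]=1  [2,4,6,8]=4  [3,5,7,8]=1  [4,6,7,8]=6  [5,6,7,8]=4
  size 5 → [0,1,2,4,6]=1  [1,2,4,6,8]=5  [2,4,6,7,8]=10  [3,5,6,7,8]=5  [4,5,6,7,8]=10
  size 6 → [0,1,2,4,6,8]=6  [1,2,4,6,7,8]=15  [2,4,5,6,7,8]=20  [3,4,5,6,7,8]=15
  size 7 → [0,1,2,4,6,7,8]=21  [1,2,4,5,6,7,8]=35  [2,3,4,5,6,7,8]=35
  first=0(a) contributes 70
  first=3(y) contributes 56
|[w]| = 126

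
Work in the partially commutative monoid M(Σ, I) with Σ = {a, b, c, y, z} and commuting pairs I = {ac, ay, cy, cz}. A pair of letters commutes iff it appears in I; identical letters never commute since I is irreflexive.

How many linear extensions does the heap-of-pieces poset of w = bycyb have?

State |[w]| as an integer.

piece 0:b — minimal
piece 1:y rests on {0:b}
piece 2:c rests on {0:b}
piece 3:y rests on {1:y}
piece 4:b rests on {2:c, 3:y}
minimal pieces: {0:b}
ways to finish when only these pieces remain (= sum over removing one remaining piece with nothing left below it):
  1 left: {4}→1
  2 left: {2,4}→1  {3,4}→1
  3 left: {1,3,4}→1  {2,3,4}→2
  placing 0:b first → 3 extensions

3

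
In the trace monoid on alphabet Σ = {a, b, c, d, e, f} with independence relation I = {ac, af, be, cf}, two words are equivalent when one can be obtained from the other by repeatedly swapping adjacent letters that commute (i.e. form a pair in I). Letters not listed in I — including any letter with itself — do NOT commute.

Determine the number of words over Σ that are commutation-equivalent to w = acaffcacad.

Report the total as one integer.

#0=a has no predecessor
#1=c has no predecessor
#2=a depends on [0:a]
#3=f has no predecessor
#4=f depends on [3:f]
#5=c depends on [1:c]
#6=a depends on [2:a]
#7=c depends on [5:c]
#8=a depends on [6:a]
#9=d depends on [4:f, 7:c, 8:a]
sources: [0:a, 1:c, 3:f]
N(rest) = Σ N(rest − s) over sources s of rest; N(one piece) = 1:
  size 1 → [9]=1
  size 2 → [4,9]=1  [7,9]=1  [8,9]=1
  size 3 → [3,4,9]=1  [4,7,9]=2  [4,8,9]=2  [5,7,9]=1  [6,8,9]=1  [7,8,9]=2
  size 4 → [1,5,7,9]=1  [2,6,8,9]=1  [3,4,7,9]=3  [3,4,8,9]=3  [4,5,7,9]=3  [4,6,8,9]=3  [4,7,8,9]=6  [5,7,8,9]=3  [6,7,8,9]=3
  size 5 → [0,2,6,8,9]=1  [1,4,5,7,9]=4  [1,5,7,8,9]=4  [2,4,6,8,9]=4  [2,6,7,8,9]=4  [3,4,5,7,9]=6  [3,4,6,8,9]=6  [3,4,7,8,9]=12  [4,5,7,8,9]=12  [4,6,7,8,9]=12  [5,6,7,8,9]=6
  size 6 → [0,2,4,6,8,9]=5  [0,2,6,7,8,9]=5  [1,3,4,5,7,9]=10  [1,4,5,7,8,9]=20  [1,5,6,7,8,9]=10  [2,3,4,6,8,9]=10  [2,4,6,7,8,9]=20  [2,5,6,7,8,9]=10  [3,4,5,7,8,9]=30  [3,4,6,7,8,9]=30  [4,5,6,7,8,9]=30
  size 7 → [0,2,3,4,6,8,9]=15  [0,2,4,6,7,8,9]=30  [0,2,5,6,7,8,9]=15  [1,2,5,6,7,8,9]=20  [1,3,4,5,7,8,9]=60  [1,4,5,6,7,8,9]=60  [2,3,4,6,7,8,9]=60  [2,4,5,6,7,8,9]=60  [3,4,5,6,7,8,9]=90
  size 8 → [0,1,2,5,6,7,8,9]=35  [0,2,3,4,6,7,8,9]=105  [0,2,4,5,6,7,8,9]=105  [1,2,4,5,6,7,8,9]=140  [1,3,4,5,6,7,8,9]=210  [2,3,4,5,6,7,8,9]=210
  first=0(a) contributes 560
  first=1(c) contributes 420
  first=3(f) contributes 280
|[w]| = 1260

1260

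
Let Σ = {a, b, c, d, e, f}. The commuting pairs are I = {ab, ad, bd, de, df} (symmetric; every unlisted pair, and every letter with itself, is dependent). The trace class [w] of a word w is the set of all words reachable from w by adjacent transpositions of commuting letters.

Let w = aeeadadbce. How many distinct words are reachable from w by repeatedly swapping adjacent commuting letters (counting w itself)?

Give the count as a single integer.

0(a) covers ∅
1(e) covers 0:a
2(e) covers 1:e
3(a) covers 2:e
4(d) covers ∅
5(a) covers 3:a
6(d) covers 4:d
7(b) covers 2:e
8(c) covers 5:a, 6:d, 7:b
9(e) covers 8:c
floor of heap: 0:a, 4:d
completions by unplaced set U, small U first (add the entries for U minus each lowest piece of U):
  |U|=1: {9}:1
  |U|=2: {8,9}:1
  |U|=3: {5,8,9}:1  {6,8,9}:1  {7,8,9}:1
  |U|=4: {3,5,8,9}:1  {4,6,8,9}:1  {5,6,8,9}:2  {5,7,8,9}:2  {6,7,8,9}:2
  |U|=5: {3,5,6,8,9}:3  {3,5,7,8,9}:3  {4,5,6,8,9}:3  {4,6,7,8,9}:3  {5,6,7,8,9}:6
  |U|=6: {2,3,5,7,8,9}:3  {3,4,5,6,8,9}:6  {3,5,6,7,8,9}:12  {4,5,6,7,8,9}:12
  |U|=7: {1,2,3,5,7,8,9}:3  {2,3,5,6,7,8,9}:15  {3,4,5,6,7,8,9}:30
  |U|=8: {0,1,2,3,5,7,8,9}:3  {1,2,3,5,6,7,8,9}:18  {2,3,4,5,6,7,8,9}:45
  start at 0(a): 63
  start at 4(d): 21
sum over floor = 84

84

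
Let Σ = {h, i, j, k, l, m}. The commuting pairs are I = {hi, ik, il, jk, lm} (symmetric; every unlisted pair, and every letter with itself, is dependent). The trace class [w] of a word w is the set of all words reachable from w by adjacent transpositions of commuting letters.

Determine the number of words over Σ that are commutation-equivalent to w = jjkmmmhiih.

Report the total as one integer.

18

#0=j has no predecessor
#1=j depends on [0:j]
#2=k has no predecessor
#3=m depends on [1:j, 2:k]
#4=m depends on [3:m]
#5=m depends on [4:m]
#6=h depends on [5:m]
#7=i depends on [5:m]
#8=i depends on [7:i]
#9=h depends on [6:h]
sources: [0:j, 2:k]
N(rest) = Σ N(rest − s) over sources s of rest; N(one piece) = 1:
  size 1 → [8]=1  [9]=1
  size 2 → [6,9]=1  [7,8]=1  [8,9]=2
  size 3 → [6,8,9]=3  [7,8,9]=3
  size 4 → [6,7,8,9]=6
  size 5 → [5,6,7,8,9]=6
  size 6 → [4,5,6,7,8,9]=6
  size 7 → [3,4,5,6,7,8,9]=6
  size 8 → [1,3,4,5,6,7,8,9]=6  [2,3,4,5,6,7,8,9]=6
  first=0(j) contributes 12
  first=2(k) contributes 6
|[w]| = 18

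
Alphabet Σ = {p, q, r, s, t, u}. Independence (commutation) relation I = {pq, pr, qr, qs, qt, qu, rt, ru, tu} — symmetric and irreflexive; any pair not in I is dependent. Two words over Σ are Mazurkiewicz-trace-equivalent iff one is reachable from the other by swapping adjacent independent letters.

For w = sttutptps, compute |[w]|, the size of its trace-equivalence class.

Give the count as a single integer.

4

drop 0:s onto floor
drop 1:t onto {0:s}
drop 2:t onto {1:t}
drop 3:u onto {0:s}
drop 4:t onto {2:t}
drop 5:p onto {3:u, 4:t}
drop 6:t onto {5:p}
drop 7:p onto {6:t}
drop 8:s onto {7:p}
ground layer = {0:s}
drop-orders for the pieces not yet dropped (sum over which currently-grounded one goes next):
  1 to go: {8} 1
  2 to go: {7,8} 1
  3 to go: {6,7,8} 1
  4 to go: {5,6,7,8} 1
  5 to go: {3,5,6,7,8} 1  {4,5,6,7,8} 1
  6 to go: {2,4,5,6,7,8} 1  {3,4,5,6,7,8} 2
  7 to go: {1,2,4,5,6,7,8} 1  {2,3,4,5,6,7,8} 3
  if 0:s drops first: 4 orders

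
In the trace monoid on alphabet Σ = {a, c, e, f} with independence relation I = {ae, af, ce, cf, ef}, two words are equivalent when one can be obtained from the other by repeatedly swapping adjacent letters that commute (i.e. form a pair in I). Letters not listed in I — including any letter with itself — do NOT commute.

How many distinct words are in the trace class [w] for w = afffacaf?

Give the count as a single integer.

70

piece 0:a — minimal
piece 1:f — minimal
piece 2:f rests on {1:f}
piece 3:f rests on {2:f}
piece 4:a rests on {0:a}
piece 5:c rests on {4:a}
piece 6:a rests on {5:c}
piece 7:f rests on {3:f}
minimal pieces: {0:a, 1:f}
ways to finish when only these pieces remain (= sum over removing one remaining piece with nothing left below it):
  1 left: {6}→1  {7}→1
  2 left: {3,7}→1  {5,6}→1  {6,7}→2
  3 left: {2,3,7}→1  {3,6,7}→3  {4,5,6}→1  {5,6,7}→3
  4 left: {0,4,5,6}→1  {1,2,3,7}→1  {2,3,6,7}→4  {3,5,6,7}→6  {4,5,6,7}→4
  5 left: {0,4,5,6,7}→5  {1,2,3,6,7}→5  {2,3,5,6,7}→10  {3,4,5,6,7}→10
  6 left: {0,3,4,5,6,7}→15  {1,2,3,5,6,7}→15  {2,3,4,5,6,7}→20
  placing 0:a first → 35 extensions
  placing 1:f first → 35 extensions
total linear extensions = 70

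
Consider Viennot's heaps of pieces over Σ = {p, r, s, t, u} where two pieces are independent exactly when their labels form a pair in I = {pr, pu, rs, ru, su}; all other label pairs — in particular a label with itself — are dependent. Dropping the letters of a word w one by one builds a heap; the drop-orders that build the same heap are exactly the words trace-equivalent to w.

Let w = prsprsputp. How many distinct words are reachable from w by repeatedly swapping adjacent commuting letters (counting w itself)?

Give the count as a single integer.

piece 0:p — minimal
piece 1:r — minimal
piece 2:s rests on {0:p}
piece 3:p rests on {2:s}
piece 4:r rests on {1:r}
piece 5:s rests on {3:p}
piece 6:p rests on {5:s}
piece 7:u — minimal
piece 8:t rests on {4:r, 6:p, 7:u}
piece 9:p rests on {8:t}
minimal pieces: {0:p, 1:r, 7:u}
ways to finish when only these pieces remain (= sum over removing one remaining piece with nothing left below it):
  1 left: {9}→1
  2 left: {8,9}→1
  3 left: {4,8,9}→1  {6,8,9}→1  {7,8,9}→1
  4 left: {1,4,8,9}→1  {4,6,8,9}→2  {4,7,8,9}→2  {5,6,8,9}→1  {6,7,8,9}→2
  5 left: {1,4,6,8,9}→3  {1,4,7,8,9}→3  {3,5,6,8,9}→1  {4,5,6,8,9}→3  {4,6,7,8,9}→6  {5,6,7,8,9}→3
  6 left: {1,4,5,6,8,9}→6  {1,4,6,7,8,9}→12  {2,3,5,6,8,9}→1  {3,4,5,6,8,9}→4  {3,5,6,7,8,9}→4  {4,5,6,7,8,9}→12
  7 left: {0,2,3,5,6,8,9}→1  {1,3,4,5,6,8,9}→10  {1,4,5,6,7,8,9}→30  {2,3,4,5,6,8,9}→5  {2,3,5,6,7,8,9}→5  {3,4,5,6,7,8,9}→20
  8 left: {0,2,3,4,5,6,8,9}→6  {0,2,3,5,6,7,8,9}→6  {1,2,3,4,5,6,8,9}→15  {1,3,4,5,6,7,8,9}→60  {2,3,4,5,6,7,8,9}→30
  placing 0:p first → 105 extensions
  placing 1:r first → 42 extensions
  placing 7:u first → 21 extensions
total linear extensions = 168

168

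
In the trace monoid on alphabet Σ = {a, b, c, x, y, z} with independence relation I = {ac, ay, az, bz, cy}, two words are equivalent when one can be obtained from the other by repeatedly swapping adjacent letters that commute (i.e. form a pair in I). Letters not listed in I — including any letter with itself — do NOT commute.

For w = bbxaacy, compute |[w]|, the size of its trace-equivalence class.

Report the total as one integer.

12

piece 0:b — minimal
piece 1:b rests on {0:b}
piece 2:x rests on {1:b}
piece 3:a rests on {2:x}
piece 4:a rests on {3:a}
piece 5:c rests on {2:x}
piece 6:y rests on {2:x}
minimal pieces: {0:b}
ways to finish when only these pieces remain (= sum over removing one remaining piece with nothing left below it):
  1 left: {4}→1  {5}→1  {6}→1
  2 left: {3,4}→1  {4,5}→2  {4,6}→2  {5,6}→2
  3 left: {3,4,5}→3  {3,4,6}→3  {4,5,6}→6
  4 left: {3,4,5,6}→12
  5 left: {2,3,4,5,6}→12
  placing 0:b first → 12 extensions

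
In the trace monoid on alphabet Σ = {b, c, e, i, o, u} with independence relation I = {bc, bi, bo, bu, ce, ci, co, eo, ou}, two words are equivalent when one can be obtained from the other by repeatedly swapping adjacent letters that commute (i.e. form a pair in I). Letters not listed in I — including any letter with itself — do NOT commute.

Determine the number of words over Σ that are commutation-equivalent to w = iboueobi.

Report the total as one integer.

66

0(i) covers ∅
1(b) covers ∅
2(o) covers 0:i
3(u) covers 0:i
4(e) covers 1:b, 3:u
5(o) covers 2:o
6(b) covers 4:e
7(i) covers 4:e, 5:o
floor of heap: 0:i, 1:b
completions by unplaced set U, small U first (add the entries for U minus each lowest piece of U):
  |U|=1: {6}:1  {7}:1
  |U|=2: {5,7}:1  {6,7}:2
  |U|=3: {2,5,7}:1  {4,6,7}:2  {5,6,7}:3
  |U|=4: {1,4,6,7}:2  {2,5,6,7}:4  {3,4,6,7}:2  {4,5,6,7}:5
  |U|=5: {1,3,4,6,7}:4  {1,4,5,6,7}:7  {2,4,5,6,7}:9  {3,4,5,6,7}:7
  |U|=6: {1,2,4,5,6,7}:16  {1,3,4,5,6,7}:18  {2,3,4,5,6,7}:16
  start at 0(i): 50
  start at 1(b): 16
sum over floor = 66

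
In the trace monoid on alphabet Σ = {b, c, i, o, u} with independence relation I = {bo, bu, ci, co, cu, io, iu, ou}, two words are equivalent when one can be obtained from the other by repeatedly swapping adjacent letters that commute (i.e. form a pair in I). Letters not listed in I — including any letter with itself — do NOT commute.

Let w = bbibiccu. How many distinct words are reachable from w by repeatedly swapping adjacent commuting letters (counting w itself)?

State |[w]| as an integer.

24

0(b) covers ∅
1(b) covers 0:b
2(i) covers 1:b
3(b) covers 2:i
4(i) covers 3:b
5(c) covers 3:b
6(c) covers 5:c
7(u) covers ∅
floor of heap: 0:b, 7:u
completions by unplaced set U, small U first (add the entries for U minus each lowest piece of U):
  |U|=1: {4}:1  {6}:1  {7}:1
  |U|=2: {4,6}:2  {4,7}:2  {5,6}:1  {6,7}:2
  |U|=3: {4,5,6}:3  {4,6,7}:6  {5,6,7}:3
  |U|=4: {3,4,5,6}:3  {4,5,6,7}:12
  |U|=5: {2,3,4,5,6}:3  {3,4,5,6,7}:15
  |U|=6: {1,2,3,4,5,6}:3  {2,3,4,5,6,7}:18
  start at 0(b): 21
  start at 7(u): 3
sum over floor = 24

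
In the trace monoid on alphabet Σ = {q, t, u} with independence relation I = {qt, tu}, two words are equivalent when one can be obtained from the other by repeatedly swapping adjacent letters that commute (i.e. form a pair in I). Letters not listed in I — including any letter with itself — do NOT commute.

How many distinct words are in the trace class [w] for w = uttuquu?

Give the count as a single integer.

piece 0:u — minimal
piece 1:t — minimal
piece 2:t rests on {1:t}
piece 3:u rests on {0:u}
piece 4:q rests on {3:u}
piece 5:u rests on {4:q}
piece 6:u rests on {5:u}
minimal pieces: {0:u, 1:t}
ways to finish when only these pieces remain (= sum over removing one remaining piece with nothing left below it):
  1 left: {2}→1  {6}→1
  2 left: {1,2}→1  {2,6}→2  {5,6}→1
  3 left: {1,2,6}→3  {2,5,6}→3  {4,5,6}→1
  4 left: {1,2,5,6}→6  {2,4,5,6}→4  {3,4,5,6}→1
  5 left: {0,3,4,5,6}→1  {1,2,4,5,6}→10  {2,3,4,5,6}→5
  placing 0:u first → 15 extensions
  placing 1:t first → 6 extensions
total linear extensions = 21

21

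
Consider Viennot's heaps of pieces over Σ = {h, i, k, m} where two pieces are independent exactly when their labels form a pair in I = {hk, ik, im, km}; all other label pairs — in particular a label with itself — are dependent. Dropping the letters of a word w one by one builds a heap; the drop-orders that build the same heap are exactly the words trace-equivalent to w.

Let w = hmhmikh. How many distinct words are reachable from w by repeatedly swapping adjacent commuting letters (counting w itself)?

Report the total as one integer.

14

piece 0:h — minimal
piece 1:m rests on {0:h}
piece 2:h rests on {1:m}
piece 3:m rests on {2:h}
piece 4:i rests on {2:h}
piece 5:k — minimal
piece 6:h rests on {3:m, 4:i}
minimal pieces: {0:h, 5:k}
ways to finish when only these pieces remain (= sum over removing one remaining piece with nothing left below it):
  1 left: {5}→1  {6}→1
  2 left: {3,6}→1  {4,6}→1  {5,6}→2
  3 left: {3,4,6}→2  {3,5,6}→3  {4,5,6}→3
  4 left: {2,3,4,6}→2  {3,4,5,6}→8
  5 left: {1,2,3,4,6}→2  {2,3,4,5,6}→10
  placing 0:h first → 12 extensions
  placing 5:k first → 2 extensions
total linear extensions = 14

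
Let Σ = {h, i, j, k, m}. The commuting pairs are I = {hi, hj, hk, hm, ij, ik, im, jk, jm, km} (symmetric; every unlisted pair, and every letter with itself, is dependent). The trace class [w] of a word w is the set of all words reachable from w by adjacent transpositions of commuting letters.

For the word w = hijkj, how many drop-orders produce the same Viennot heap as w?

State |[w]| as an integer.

piece 0:h — minimal
piece 1:i — minimal
piece 2:j — minimal
piece 3:k — minimal
piece 4:j rests on {2:j}
minimal pieces: {0:h, 1:i, 2:j, 3:k}
ways to finish when only these pieces remain (= sum over removing one remaining piece with nothing left below it):
  1 left: {0}→1  {1}→1  {3}→1  {4}→1
  2 left: {0,1}→2  {0,3}→2  {0,4}→2  {1,3}→2  {1,4}→2  {2,4}→1  {3,4}→2
  3 left: {0,1,3}→6  {0,1,4}→6  {0,2,4}→3  {0,3,4}→6  {1,2,4}→3  {1,3,4}→6  {2,3,4}→3
  placing 0:h first → 12 extensions
  placing 1:i first → 12 extensions
  placing 2:j first → 24 extensions
  placing 3:k first → 12 extensions
total linear extensions = 60

60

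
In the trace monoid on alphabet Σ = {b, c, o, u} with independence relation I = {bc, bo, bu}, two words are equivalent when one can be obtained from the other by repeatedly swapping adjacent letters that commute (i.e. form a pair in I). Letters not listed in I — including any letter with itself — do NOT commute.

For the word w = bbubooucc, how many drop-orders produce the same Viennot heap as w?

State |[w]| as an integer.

84

#0=b has no predecessor
#1=b depends on [0:b]
#2=u has no predecessor
#3=b depends on [1:b]
#4=o depends on [2:u]
#5=o depends on [4:o]
#6=u depends on [5:o]
#7=c depends on [6:u]
#8=c depends on [7:c]
sources: [0:b, 2:u]
N(rest) = Σ N(rest − s) over sources s of rest; N(one piece) = 1:
  size 1 → [3]=1  [8]=1
  size 2 → [1,3]=1  [3,8]=2  [7,8]=1
  size 3 → [0,1,3]=1  [1,3,8]=3  [3,7,8]=3  [6,7,8]=1
  size 4 → [0,1,3,8]=4  [1,3,7,8]=6  [3,6,7,8]=4  [5,6,7,8]=1
  size 5 → [0,1,3,7,8]=10  [1,3,6,7,8]=10  [3,5,6,7,8]=5  [4,5,6,7,8]=1
  size 6 → [0,1,3,6,7,8]=20  [1,3,5,6,7,8]=15  [2,4,5,6,7,8]=1  [3,4,5,6,7,8]=6
  size 7 → [0,1,3,5,6,7,8]=35  [1,3,4,5,6,7,8]=21  [2,3,4,5,6,7,8]=7
  first=0(b) contributes 28
  first=2(u) contributes 56
|[w]| = 84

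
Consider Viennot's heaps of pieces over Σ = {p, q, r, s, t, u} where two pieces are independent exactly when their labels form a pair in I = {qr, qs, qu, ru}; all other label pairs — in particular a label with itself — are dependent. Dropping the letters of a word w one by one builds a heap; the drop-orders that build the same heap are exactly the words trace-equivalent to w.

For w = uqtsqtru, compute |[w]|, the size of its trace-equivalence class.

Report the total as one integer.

8

drop 0:u onto floor
drop 1:q onto floor
drop 2:t onto {0:u, 1:q}
drop 3:s onto {2:t}
drop 4:q onto {2:t}
drop 5:t onto {3:s, 4:q}
drop 6:r onto {5:t}
drop 7:u onto {5:t}
ground layer = {0:u, 1:q}
drop-orders for the pieces not yet dropped (sum over which currently-grounded one goes next):
  1 to go: {6} 1  {7} 1
  2 to go: {6,7} 2
  3 to go: {5,6,7} 2
  4 to go: {3,5,6,7} 2  {4,5,6,7} 2
  5 to go: {3,4,5,6,7} 4
  6 to go: {2,3,4,5,6,7} 4
  if 0:u drops first: 4 orders
  if 1:q drops first: 4 orders
heap linearizations: 8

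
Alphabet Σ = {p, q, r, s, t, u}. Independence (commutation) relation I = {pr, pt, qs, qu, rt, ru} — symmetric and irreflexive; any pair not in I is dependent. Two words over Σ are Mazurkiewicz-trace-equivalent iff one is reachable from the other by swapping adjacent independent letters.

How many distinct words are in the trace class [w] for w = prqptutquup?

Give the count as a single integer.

12

#0=p has no predecessor
#1=r has no predecessor
#2=q depends on [0:p, 1:r]
#3=p depends on [2:q]
#4=t depends on [2:q]
#5=u depends on [3:p, 4:t]
#6=t depends on [5:u]
#7=q depends on [6:t]
#8=u depends on [6:t]
#9=u depends on [8:u]
#10=p depends on [7:q, 9:u]
sources: [0:p, 1:r]
N(rest) = Σ N(rest − s) over sources s of rest; N(one piece) = 1:
  size 1 → [10]=1
  size 2 → [7,10]=1  [9,10]=1
  size 3 → [7,9,10]=2  [8,9,10]=1
  size 4 → [7,8,9,10]=3
  size 5 → [6,7,8,9,10]=3
  size 6 → [5,6,7,8,9,10]=3
  size 7 → [3,5,6,7,8,9,10]=3  [4,5,6,7,8,9,10]=3
  size 8 → [3,4,5,6,7,8,9,10]=6
  size 9 → [2,3,4,5,6,7,8,9,10]=6
  first=0(p) contributes 6
  first=1(r) contributes 6
|[w]| = 12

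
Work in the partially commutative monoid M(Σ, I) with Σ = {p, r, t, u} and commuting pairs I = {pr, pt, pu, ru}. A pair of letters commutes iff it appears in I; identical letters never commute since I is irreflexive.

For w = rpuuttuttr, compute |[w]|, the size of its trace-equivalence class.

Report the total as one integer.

drop 0:r onto floor
drop 1:p onto floor
drop 2:u onto floor
drop 3:u onto {2:u}
drop 4:t onto {0:r, 3:u}
drop 5:t onto {4:t}
drop 6:u onto {5:t}
drop 7:t onto {6:u}
drop 8:t onto {7:t}
drop 9:r onto {8:t}
ground layer = {0:r, 1:p, 2:u}
drop-orders for the pieces not yet dropped (sum over which currently-grounded one goes next):
  1 to go: {1} 1  {9} 1
  2 to go: {1,9} 2  {8,9} 1
  3 to go: {1,8,9} 3  {7,8,9} 1
  4 to go: {1,7,8,9} 4  {6,7,8,9} 1
  5 to go: {1,6,7,8,9} 5  {5,6,7,8,9} 1
  6 to go: {1,5,6,7,8,9} 6  {4,5,6,7,8,9} 1
  7 to go: {0,4,5,6,7,8,9} 1  {1,4,5,6,7,8,9} 7  {3,4,5,6,7,8,9} 1
  8 to go: {0,1,4,5,6,7,8,9} 8  {0,3,4,5,6,7,8,9} 2  {1,3,4,5,6,7,8,9} 8  {2,3,4,5,6,7,8,9} 1
  if 0:r drops first: 9 orders
  if 1:p drops first: 3 orders
  if 2:u drops first: 18 orders
heap linearizations: 30

30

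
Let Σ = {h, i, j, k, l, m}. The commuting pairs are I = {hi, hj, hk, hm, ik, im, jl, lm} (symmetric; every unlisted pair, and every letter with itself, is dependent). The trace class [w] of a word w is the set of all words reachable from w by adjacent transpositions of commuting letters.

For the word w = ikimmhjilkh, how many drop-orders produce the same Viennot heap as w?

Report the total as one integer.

drop 0:i onto floor
drop 1:k onto floor
drop 2:i onto {0:i}
drop 3:m onto {1:k}
drop 4:m onto {3:m}
drop 5:h onto floor
drop 6:j onto {2:i, 4:m}
drop 7:i onto {6:j}
drop 8:l onto {5:h, 7:i}
drop 9:k onto {8:l}
drop 10:h onto {8:l}
ground layer = {0:i, 1:k, 5:h}
drop-orders for the pieces not yet dropped (sum over which currently-grounded one goes next):
  1 to go: {9} 1  {10} 1
  2 to go: {9,10} 2
  3 to go: {8,9,10} 2
  4 to go: {5,8,9,10} 2  {7,8,9,10} 2
  5 to go: {5,7,8,9,10} 4  {6,7,8,9,10} 2
  6 to go: {2,6,7,8,9,10} 2  {4,6,7,8,9,10} 2  {5,6,7,8,9,10} 6
  7 to go: {0,2,6,7,8,9,10} 2  {2,4,6,7,8,9,10} 4  {2,5,6,7,8,9,10} 8  {3,4,6,7,8,9,10} 2  {4,5,6,7,8,9,10} 8
  8 to go: {0,2,4,6,7,8,9,10} 6  {0,2,5,6,7,8,9,10} 10  {1,3,4,6,7,8,9,10} 2  {2,3,4,6,7,8,9,10} 6  {2,4,5,6,7,8,9,10} 20  {3,4,5,6,7,8,9,10} 10
  9 to go: {0,2,3,4,6,7,8,9,10} 12  {0,2,4,5,6,7,8,9,10} 36  {1,2,3,4,6,7,8,9,10} 8  {1,3,4,5,6,7,8,9,10} 12  {2,3,4,5,6,7,8,9,10} 36
  if 0:i drops first: 56 orders
  if 1:k drops first: 84 orders
  if 5:h drops first: 20 orders
heap linearizations: 160

160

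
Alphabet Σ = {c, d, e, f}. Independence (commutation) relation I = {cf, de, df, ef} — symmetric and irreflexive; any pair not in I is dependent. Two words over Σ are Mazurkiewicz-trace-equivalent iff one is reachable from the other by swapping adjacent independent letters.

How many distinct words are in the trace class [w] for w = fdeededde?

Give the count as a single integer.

630

piece 0:f — minimal
piece 1:d — minimal
piece 2:e — minimal
piece 3:e rests on {2:e}
piece 4:d rests on {1:d}
piece 5:e rests on {3:e}
piece 6:d rests on {4:d}
piece 7:d rests on {6:d}
piece 8:e rests on {5:e}
minimal pieces: {0:f, 1:d, 2:e}
ways to finish when only these pieces remain (= sum over removing one remaining piece with nothing left below it):
  1 left: {0}→1  {7}→1  {8}→1
  2 left: {0,7}→2  {0,8}→2  {5,8}→1  {6,7}→1  {7,8}→2
  3 left: {0,5,8}→3  {0,6,7}→3  {0,7,8}→6  {3,5,8}→1  {4,6,7}→1  {5,7,8}→3  {6,7,8}→3
  4 left: {0,3,5,8}→4  {0,4,6,7}→4  {0,5,7,8}→12  {0,6,7,8}→12  {1,4,6,7}→1  {2,3,5,8}→1  {3,5,7,8}→4  {4,6,7,8}→4  {5,6,7,8}→6
  5 left: {0,1,4,6,7}→5  {0,2,3,5,8}→5  {0,3,5,7,8}→20  {0,4,6,7,8}→20  {0,5,6,7,8}→30  {1,4,6,7,8}→5  {2,3,5,7,8}→5  {3,5,6,7,8}→10  {4,5,6,7,8}→10
  6 left: {0,1,4,6,7,8}→30  {0,2,3,5,7,8}→30  {0,3,5,6,7,8}→60  {0,4,5,6,7,8}→60  {1,4,5,6,7,8}→15  {2,3,5,6,7,8}→15  {3,4,5,6,7,8}→20
  7 left: {0,1,4,5,6,7,8}→105  {0,2,3,5,6,7,8}→105  {0,3,4,5,6,7,8}→140  {1,3,4,5,6,7,8}→35  {2,3,4,5,6,7,8}→35
  placing 0:f first → 70 extensions
  placing 1:d first → 280 extensions
  placing 2:e first → 280 extensions
total linear extensions = 630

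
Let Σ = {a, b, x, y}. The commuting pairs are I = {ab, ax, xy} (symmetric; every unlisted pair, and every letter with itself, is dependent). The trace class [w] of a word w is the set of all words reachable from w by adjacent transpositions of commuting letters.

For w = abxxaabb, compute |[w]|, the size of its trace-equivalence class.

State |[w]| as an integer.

56

drop 0:a onto floor
drop 1:b onto floor
drop 2:x onto {1:b}
drop 3:x onto {2:x}
drop 4:a onto {0:a}
drop 5:a onto {4:a}
drop 6:b onto {3:x}
drop 7:b onto {6:b}
ground layer = {0:a, 1:b}
drop-orders for the pieces not yet dropped (sum over which currently-grounded one goes next):
  1 to go: {5} 1  {7} 1
  2 to go: {4,5} 1  {5,7} 2  {6,7} 1
  3 to go: {0,4,5} 1  {3,6,7} 1  {4,5,7} 3  {5,6,7} 3
  4 to go: {0,4,5,7} 4  {2,3,6,7} 1  {3,5,6,7} 4  {4,5,6,7} 6
  5 to go: {0,4,5,6,7} 10  {1,2,3,6,7} 1  {2,3,5,6,7} 5  {3,4,5,6,7} 10
  6 to go: {0,3,4,5,6,7} 20  {1,2,3,5,6,7} 6  {2,3,4,5,6,7} 15
  if 0:a drops first: 21 orders
  if 1:b drops first: 35 orders
heap linearizations: 56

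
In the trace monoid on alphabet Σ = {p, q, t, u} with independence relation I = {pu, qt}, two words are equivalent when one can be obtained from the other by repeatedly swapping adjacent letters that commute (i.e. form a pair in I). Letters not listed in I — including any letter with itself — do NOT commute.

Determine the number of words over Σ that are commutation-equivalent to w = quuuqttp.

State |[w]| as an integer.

#0=q has no predecessor
#1=u depends on [0:q]
#2=u depends on [1:u]
#3=u depends on [2:u]
#4=q depends on [3:u]
#5=t depends on [3:u]
#6=t depends on [5:t]
#7=p depends on [4:q, 6:t]
sources: [0:q]
N(rest) = Σ N(rest − s) over sources s of rest; N(one piece) = 1:
  size 1 → [7]=1
  size 2 → [4,7]=1  [6,7]=1
  size 3 → [4,6,7]=2  [5,6,7]=1
  size 4 → [4,5,6,7]=3
  size 5 → [3,4,5,6,7]=3
  size 6 → [2,3,4,5,6,7]=3
  first=0(q) contributes 3

3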